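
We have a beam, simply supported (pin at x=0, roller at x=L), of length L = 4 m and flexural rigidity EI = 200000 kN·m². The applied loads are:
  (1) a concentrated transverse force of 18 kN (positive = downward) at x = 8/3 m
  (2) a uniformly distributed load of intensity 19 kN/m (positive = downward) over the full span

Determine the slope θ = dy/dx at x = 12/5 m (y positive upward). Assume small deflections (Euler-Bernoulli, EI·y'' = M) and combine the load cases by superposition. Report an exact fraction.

θ(12/5) = 2539/28125000 rad

Load 1 — point force P=18 kN at a=8/3 m (b=L-a=4/3):
  θ_1 = -Pb(L²-b²-3x²)/(6LEI)  [x≤a] = -18·(4/3)·(4²-(4/3)²-3·(12/5)²)/(6·4·200000) = 43/2812500 rad
Load 2 — uniform load w=19 kN/m over full span:
  θ_2 = -w(L³-6Lx²+4x³)/(24EI) = -19·(4³-6·4·(12/5)²+4·(12/5)³)/(24·200000) = 703/9375000 rad
Superposition: θ = Σ θ_i = 2539/28125000 rad ≈ 0.000090 rad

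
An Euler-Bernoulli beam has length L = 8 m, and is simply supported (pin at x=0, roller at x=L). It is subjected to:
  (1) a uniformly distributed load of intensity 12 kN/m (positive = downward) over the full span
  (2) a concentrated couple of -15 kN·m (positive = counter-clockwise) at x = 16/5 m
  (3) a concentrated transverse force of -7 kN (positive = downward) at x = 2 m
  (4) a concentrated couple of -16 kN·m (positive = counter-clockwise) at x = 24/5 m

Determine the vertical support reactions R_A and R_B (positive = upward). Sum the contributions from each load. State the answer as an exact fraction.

Load 1 — uniform load w=12 kN/m over full span:
  R_A = wL/2 = 12·8/2 = 48 kN
  R_B = wL/2 = 12·8/2 = 48 kN
Load 2 — applied couple M₀=-15 kN·m at a=16/5 m (b=L-a=24/5):
  R_A = M₀/L = (-15)/8 = -15/8 kN
  R_B = -M₀/L = -(-15)/8 = 15/8 kN
Load 3 — point force P=-7 kN at a=2 m (b=L-a=6):
  R_A = Pb/L = (-7)·6/8 = -21/4 kN
  R_B = Pa/L = (-7)·2/8 = -7/4 kN
Load 4 — applied couple M₀=-16 kN·m at a=24/5 m (b=L-a=16/5):
  R_A = M₀/L = (-16)/8 = -2 kN
  R_B = -M₀/L = -(-16)/8 = 2 kN
Superposition: R_A = 311/8 kN, R_B = 401/8 kN

R_A = 311/8 kN, R_B = 401/8 kN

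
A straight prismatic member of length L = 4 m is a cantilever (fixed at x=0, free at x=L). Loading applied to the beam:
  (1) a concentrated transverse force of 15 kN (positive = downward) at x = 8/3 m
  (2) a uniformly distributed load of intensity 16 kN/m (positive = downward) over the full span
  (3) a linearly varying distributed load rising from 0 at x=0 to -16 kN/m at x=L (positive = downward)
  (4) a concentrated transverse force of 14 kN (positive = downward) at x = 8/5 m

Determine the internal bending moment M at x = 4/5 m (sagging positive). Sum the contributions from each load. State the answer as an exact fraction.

M(4/5) = -22892/375 kN·m

Load 1 — point force P=15 kN at a=8/3 m (b=L-a=4/3):
  M_1 = -P(a-x)  [x≤a] = -15·((8/3)-(4/5)) = -28 kN·m
Load 2 — uniform load w=16 kN/m over full span:
  M_2 = -w(L-x)²/2 = -16·(4-(4/5))²/2 = -2048/25 kN·m
Load 3 — triangular load w₀=-16 kN/m (0→w₀ over full span):
  M_3 = w₀Lx/2 - w₀L²/3 - w₀x³/(6L) = (-16)·4·(4/5)/2 - (-16)·4²/3 - (-16)·(4/5)³/(6·4) = 22528/375 kN·m
Load 4 — point force P=14 kN at a=8/5 m (b=L-a=12/5):
  M_4 = -P(a-x)  [x≤a] = -14·((8/5)-(4/5)) = -56/5 kN·m
Superposition: M = Σ M_i = -22892/375 kN·m ≈ -61.045333 kN·m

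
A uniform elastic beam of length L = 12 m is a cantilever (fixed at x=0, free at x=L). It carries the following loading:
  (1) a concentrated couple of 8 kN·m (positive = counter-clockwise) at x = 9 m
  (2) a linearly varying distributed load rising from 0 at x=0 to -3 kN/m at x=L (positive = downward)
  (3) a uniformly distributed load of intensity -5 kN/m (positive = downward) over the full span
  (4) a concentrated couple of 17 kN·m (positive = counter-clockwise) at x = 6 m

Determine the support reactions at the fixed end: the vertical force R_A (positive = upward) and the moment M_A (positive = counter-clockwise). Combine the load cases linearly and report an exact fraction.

Load 1 — applied couple M₀=8 kN·m at a=9 m (b=L-a=3):
  R_A = 0 kN
  M_A = -M₀ = -8 kN·m
Load 2 — triangular load w₀=-3 kN/m (0→w₀ over full span):
  R_A = w₀L/2 = (-3)·12/2 = -18 kN
  M_A = w₀L²/3 = (-3)·12²/3 = -144 kN·m
Load 3 — uniform load w=-5 kN/m over full span:
  R_A = wL = (-5)·12 = -60 kN
  M_A = wL²/2 = (-5)·12²/2 = -360 kN·m
Load 4 — applied couple M₀=17 kN·m at a=6 m (b=L-a=6):
  R_A = 0 kN
  M_A = -M₀ = -17 kN·m
Superposition: R_A = -78 kN, M_A = -529 kN·m

R_A = -78 kN, M_A = -529 kN·m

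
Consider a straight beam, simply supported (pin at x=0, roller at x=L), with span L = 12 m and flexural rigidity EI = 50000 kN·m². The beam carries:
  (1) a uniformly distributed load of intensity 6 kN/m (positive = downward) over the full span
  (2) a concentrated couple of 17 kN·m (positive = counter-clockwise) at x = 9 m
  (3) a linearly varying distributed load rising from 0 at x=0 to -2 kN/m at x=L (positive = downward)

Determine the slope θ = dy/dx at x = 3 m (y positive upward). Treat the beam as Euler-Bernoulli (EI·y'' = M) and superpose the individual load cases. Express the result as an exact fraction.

θ(3) = -21479/4000000 rad

Load 1 — uniform load w=6 kN/m over full span:
  θ_1 = -w(L³-6Lx²+4x³)/(24EI) = -6·(12³-6·12·3²+4·3³)/(24·50000) = -297/50000 rad
Load 2 — applied couple M₀=17 kN·m at a=9 m (b=L-a=3):
  θ_2 = (M₀x²/(2L)+C₁)/EI  [x≤a] with C₁=M₀(3b²-L²)/(6L)=-221/8 = (17·3²/(2·12)+(-221/8))/50000 = -17/40000 rad
Load 3 — triangular load w₀=-2 kN/m (0→w₀ over full span):
  θ_3 = -w₀(7L⁴-30L²x²+15x⁴)/(360LEI) = -(-2)·(7·12⁴-30·12²·3²+15·3⁴)/(360·12·50000) = 3981/4000000 rad
Superposition: θ = Σ θ_i = -21479/4000000 rad ≈ -0.005370 rad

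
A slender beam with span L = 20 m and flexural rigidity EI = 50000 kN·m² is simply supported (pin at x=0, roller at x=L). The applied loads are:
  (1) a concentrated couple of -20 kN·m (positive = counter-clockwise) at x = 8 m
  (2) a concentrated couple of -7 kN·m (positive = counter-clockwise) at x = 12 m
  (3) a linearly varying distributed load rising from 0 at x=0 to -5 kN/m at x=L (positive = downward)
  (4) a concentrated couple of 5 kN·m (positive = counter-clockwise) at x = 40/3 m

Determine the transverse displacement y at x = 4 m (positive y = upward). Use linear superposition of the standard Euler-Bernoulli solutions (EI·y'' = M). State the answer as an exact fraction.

Load 1 — applied couple M₀=-20 kN·m at a=8 m (b=L-a=12):
  y_1 = (M₀x³/(6L)+C₁x)/EI  [x≤a] with C₁=M₀(3b²-L²)/(6L)=-16/3 = ((-20)·4³/(6·20)+(-16/3)·4)/50000 = -2/3125 m
Load 2 — applied couple M₀=-7 kN·m at a=12 m (b=L-a=8):
  y_2 = (M₀x³/(6L)+C₁x)/EI  [x≤a] with C₁=M₀(3b²-L²)/(6L)=182/15 = ((-7)·4³/(6·20)+(182/15)·4)/50000 = 14/15625 m
Load 3 — triangular load w₀=-5 kN/m (0→w₀ over full span):
  y_3 = -w₀x(7L⁴-10L²x²+3x⁴)/(360LEI) = -(-5)·4·(7·20⁴-10·20²·4²+3·4⁴)/(360·20·50000) = 2752/46875 m
Load 4 — applied couple M₀=5 kN·m at a=40/3 m (b=L-a=20/3):
  y_4 = (M₀x³/(6L)+C₁x)/EI  [x≤a] with C₁=M₀(3b²-L²)/(6L)=-100/9 = (5·4³/(6·20)+(-100/9)·4)/50000 = -47/56250 m
Superposition: y = Σ y_i = 16349/281250 m ≈ 0.058130 m

y(4) = 16349/281250 m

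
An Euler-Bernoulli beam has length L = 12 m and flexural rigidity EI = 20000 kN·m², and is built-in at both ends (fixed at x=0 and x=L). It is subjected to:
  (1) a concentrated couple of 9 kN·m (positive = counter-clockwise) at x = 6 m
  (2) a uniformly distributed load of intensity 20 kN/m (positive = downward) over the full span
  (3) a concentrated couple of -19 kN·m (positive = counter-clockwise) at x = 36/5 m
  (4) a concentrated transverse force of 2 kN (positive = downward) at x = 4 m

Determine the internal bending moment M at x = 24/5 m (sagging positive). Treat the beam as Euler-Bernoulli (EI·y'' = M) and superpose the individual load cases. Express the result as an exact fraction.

M(24/5) = 476287/4500 kN·m

Load 1 — applied couple M₀=9 kN·m at a=6 m (b=L-a=6):
  M_1 = R_Ax - M_A  [x≤a] with R_A=9/8, M_A=9/4 = (9/8)·(24/5) - (9/4) = 63/20 kN·m
Load 2 — uniform load w=20 kN/m over full span:
  M_2 = wLx/2 - wL²/12 - wx²/2 = 20·12·(24/5)/2 - 20·12²/12 - 20·(24/5)²/2 = 528/5 kN·m
Load 3 — applied couple M₀=-19 kN·m at a=36/5 m (b=L-a=24/5):
  M_3 = R_Ax - M_A  [x≤a] with R_A=-57/25, M_A=-152/25 = (-57/25)·(24/5) - (-152/25) = -608/125 kN·m
Load 4 — point force P=2 kN at a=4 m (b=L-a=8):
  M_4 = Pa²(a+3b)(L-x)/L³ - Pa²b/L²  [x>a] = 2·4²·(4+3·8)·(12-(24/5))/12³ - 2·4²·8/12² = 88/45 kN·m
Superposition: M = Σ M_i = 476287/4500 kN·m ≈ 105.841556 kN·m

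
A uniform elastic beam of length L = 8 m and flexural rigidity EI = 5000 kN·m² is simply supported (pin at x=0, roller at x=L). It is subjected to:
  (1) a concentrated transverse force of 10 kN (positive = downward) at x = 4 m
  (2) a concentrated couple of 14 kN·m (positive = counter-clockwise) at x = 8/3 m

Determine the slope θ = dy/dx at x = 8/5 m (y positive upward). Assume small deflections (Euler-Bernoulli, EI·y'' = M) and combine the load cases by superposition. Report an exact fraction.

θ(8/5) = -707/140625 rad

Load 1 — point force P=10 kN at a=4 m (b=L-a=4):
  θ_1 = -Pb(L²-b²-3x²)/(6LEI)  [x≤a] = -10·4·(8²-4²-3·(8/5)²)/(6·8·5000) = -21/3125 rad
Load 2 — applied couple M₀=14 kN·m at a=8/3 m (b=L-a=16/3):
  θ_2 = (M₀x²/(2L)+C₁)/EI  [x≤a] with C₁=M₀(3b²-L²)/(6L)=56/9 = (14·(8/5)²/(2·8)+(56/9))/5000 = 238/140625 rad
Superposition: θ = Σ θ_i = -707/140625 rad ≈ -0.005028 rad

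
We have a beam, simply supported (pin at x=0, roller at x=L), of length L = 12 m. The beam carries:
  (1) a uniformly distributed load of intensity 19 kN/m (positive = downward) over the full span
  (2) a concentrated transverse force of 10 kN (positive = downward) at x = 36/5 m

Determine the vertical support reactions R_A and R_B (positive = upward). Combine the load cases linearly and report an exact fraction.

R_A = 118 kN, R_B = 120 kN

Load 1 — uniform load w=19 kN/m over full span:
  R_A = wL/2 = 19·12/2 = 114 kN
  R_B = wL/2 = 19·12/2 = 114 kN
Load 2 — point force P=10 kN at a=36/5 m (b=L-a=24/5):
  R_A = Pb/L = 10·(24/5)/12 = 4 kN
  R_B = Pa/L = 10·(36/5)/12 = 6 kN
Superposition: R_A = 118 kN, R_B = 120 kN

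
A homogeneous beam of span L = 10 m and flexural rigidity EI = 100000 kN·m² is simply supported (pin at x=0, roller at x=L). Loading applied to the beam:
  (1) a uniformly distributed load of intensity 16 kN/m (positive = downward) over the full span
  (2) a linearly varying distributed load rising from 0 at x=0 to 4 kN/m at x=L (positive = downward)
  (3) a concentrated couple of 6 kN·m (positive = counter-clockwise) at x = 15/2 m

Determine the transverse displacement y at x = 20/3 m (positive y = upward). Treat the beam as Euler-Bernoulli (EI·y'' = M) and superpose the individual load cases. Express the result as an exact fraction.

Load 1 — uniform load w=16 kN/m over full span:
  y_1 = -wx(L³-2Lx²+x³)/(24EI) = -16·(20/3)·(10³-2·10·(20/3)²+(20/3)³)/(24·100000) = -22/1215 m
Load 2 — triangular load w₀=4 kN/m (0→w₀ over full span):
  y_2 = -w₀x(7L⁴-10L²x²+3x⁴)/(360LEI) = -4·(20/3)·(7·10⁴-10·10²·(20/3)²+3·(20/3)⁴)/(360·10·100000) = -17/7290 m
Load 3 — applied couple M₀=6 kN·m at a=15/2 m (b=L-a=5/2):
  y_3 = (M₀x³/(6L)+C₁x)/EI  [x≤a] with C₁=M₀(3b²-L²)/(6L)=-65/8 = (6·(20/3)³/(6·10)+(-65/8)·(20/3))/100000 = -53/216000 m
Superposition: y = Σ y_i = -120631/5832000 m ≈ -0.020684 m

y(20/3) = -120631/5832000 m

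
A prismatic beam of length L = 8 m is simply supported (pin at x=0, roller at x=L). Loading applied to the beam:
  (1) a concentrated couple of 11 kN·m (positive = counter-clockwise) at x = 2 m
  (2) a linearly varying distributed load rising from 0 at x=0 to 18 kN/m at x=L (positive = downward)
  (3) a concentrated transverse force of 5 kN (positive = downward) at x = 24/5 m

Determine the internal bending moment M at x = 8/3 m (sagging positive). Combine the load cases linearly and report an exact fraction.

Load 1 — applied couple M₀=11 kN·m at a=2 m (b=L-a=6):
  M_1 = M₀x/L - M₀  [x>a] = 11·(8/3)/8 - 11 = -22/3 kN·m
Load 2 — triangular load w₀=18 kN/m (0→w₀ over full span):
  M_2 = w₀Lx/6 - w₀x³/(6L) = 18·8·(8/3)/6 - 18·(8/3)³/(6·8) = 512/9 kN·m
Load 3 — point force P=5 kN at a=24/5 m (b=L-a=16/5):
  M_3 = Pbx/L  [x≤a] = 5·(16/5)·(8/3)/8 = 16/3 kN·m
Superposition: M = Σ M_i = 494/9 kN·m ≈ 54.888889 kN·m

M(8/3) = 494/9 kN·m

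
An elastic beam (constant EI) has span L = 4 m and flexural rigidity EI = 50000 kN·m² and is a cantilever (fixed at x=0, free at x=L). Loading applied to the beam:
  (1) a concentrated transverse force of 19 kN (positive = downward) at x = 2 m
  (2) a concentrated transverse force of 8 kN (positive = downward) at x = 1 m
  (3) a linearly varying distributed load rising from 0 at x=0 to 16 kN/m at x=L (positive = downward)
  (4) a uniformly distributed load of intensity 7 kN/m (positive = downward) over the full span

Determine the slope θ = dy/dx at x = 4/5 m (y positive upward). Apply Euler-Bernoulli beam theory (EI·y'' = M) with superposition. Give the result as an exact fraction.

Load 1 — point force P=19 kN at a=2 m (b=L-a=2):
  θ_1 = -Px(2a-x)/(2EI)  [x≤a] = -19·(4/5)·(2·2-(4/5))/(2·50000) = -38/78125 rad
Load 2 — point force P=8 kN at a=1 m (b=L-a=3):
  θ_2 = -Px(2a-x)/(2EI)  [x≤a] = -8·(4/5)·(2·1-(4/5))/(2·50000) = -6/78125 rad
Load 3 — triangular load w₀=16 kN/m (0→w₀ over full span):
  θ_3 = (w₀Lx²/4-w₀L²x/3-w₀x⁴/(24L))/EI = (16·4·(4/5)²/4-16·4²·(4/5)/3-16·(4/5)⁴/(24·4))/50000 = -6808/5859375 rad
Load 4 — uniform load w=7 kN/m over full span:
  θ_4 = -wx(x²-3Lx+3L²)/(6EI) = -7·(4/5)·((4/5)²-3·4·(4/5)+3·4²)/(6·50000) = -854/1171875 rad
Superposition: θ = Σ θ_i = -14378/5859375 rad ≈ -0.002454 rad

θ(4/5) = -14378/5859375 rad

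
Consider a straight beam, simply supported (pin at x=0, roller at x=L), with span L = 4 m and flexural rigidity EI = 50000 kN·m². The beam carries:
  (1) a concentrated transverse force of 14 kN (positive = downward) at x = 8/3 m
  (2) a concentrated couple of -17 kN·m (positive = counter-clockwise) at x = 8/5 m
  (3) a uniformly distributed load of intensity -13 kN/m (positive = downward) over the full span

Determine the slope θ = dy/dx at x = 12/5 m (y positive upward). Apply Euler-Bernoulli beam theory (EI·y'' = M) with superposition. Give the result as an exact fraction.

Load 1 — point force P=14 kN at a=8/3 m (b=L-a=4/3):
  θ_1 = -Pb(L²-b²-3x²)/(6LEI)  [x≤a] = -14·(4/3)·(4²-(4/3)²-3·(12/5)²)/(6·4·50000) = 301/6328125 rad
Load 2 — applied couple M₀=-17 kN·m at a=8/5 m (b=L-a=12/5):
  θ_2 = (M₀x²/(2L)-M₀(x-a)+C₁)/EI  [x>a] with C₁=M₀(3b²-L²)/(6L)=-68/75 = ((-17)·(12/5)²/(2·4)-(-17)·((12/5)-(8/5))+(-68/75))/50000 = 17/1875000 rad
Load 3 — uniform load w=-13 kN/m over full span:
  θ_3 = -w(L³-6Lx²+4x³)/(24EI) = -(-13)·(4³-6·4·(12/5)²+4·(12/5)³)/(24·50000) = -481/2343750 rad
Superposition: θ = Σ θ_i = -37613/253125000 rad ≈ -0.000149 rad

θ(12/5) = -37613/253125000 rad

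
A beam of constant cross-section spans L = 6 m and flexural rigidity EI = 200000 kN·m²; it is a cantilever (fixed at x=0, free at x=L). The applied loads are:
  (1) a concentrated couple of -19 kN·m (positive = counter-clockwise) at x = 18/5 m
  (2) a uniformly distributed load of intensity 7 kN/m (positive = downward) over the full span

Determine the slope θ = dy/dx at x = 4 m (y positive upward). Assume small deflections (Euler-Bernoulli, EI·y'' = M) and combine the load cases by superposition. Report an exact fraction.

θ(4) = -2333/1500000 rad

Load 1 — applied couple M₀=-19 kN·m at a=18/5 m (b=L-a=12/5):
  θ_1 = M₀a/EI  [x>a] = (-19)·(18/5)/200000 = -171/500000 rad
Load 2 — uniform load w=7 kN/m over full span:
  θ_2 = -wx(x²-3Lx+3L²)/(6EI) = -7·4·(4²-3·6·4+3·6²)/(6·200000) = -91/75000 rad
Superposition: θ = Σ θ_i = -2333/1500000 rad ≈ -0.001555 rad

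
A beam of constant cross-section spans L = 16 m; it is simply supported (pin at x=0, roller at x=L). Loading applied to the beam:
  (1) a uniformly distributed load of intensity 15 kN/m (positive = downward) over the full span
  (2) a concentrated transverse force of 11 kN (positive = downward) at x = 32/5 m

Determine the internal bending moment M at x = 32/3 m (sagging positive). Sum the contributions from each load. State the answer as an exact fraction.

M(32/3) = 6752/15 kN·m

Load 1 — uniform load w=15 kN/m over full span:
  M_1 = wx(L-x)/2 = 15·(32/3)·(16-(32/3))/2 = 1280/3 kN·m
Load 2 — point force P=11 kN at a=32/5 m (b=L-a=48/5):
  M_2 = Pa(L-x)/L  [x>a] = 11·(32/5)·(16-(32/3))/16 = 352/15 kN·m
Superposition: M = Σ M_i = 6752/15 kN·m ≈ 450.133333 kN·m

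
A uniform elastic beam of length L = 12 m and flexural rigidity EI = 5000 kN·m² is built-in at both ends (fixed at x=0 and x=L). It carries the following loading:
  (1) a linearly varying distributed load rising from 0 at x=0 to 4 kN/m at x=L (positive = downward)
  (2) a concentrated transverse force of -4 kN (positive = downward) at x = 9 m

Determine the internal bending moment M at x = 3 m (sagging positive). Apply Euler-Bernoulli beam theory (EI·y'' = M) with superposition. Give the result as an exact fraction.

Load 1 — triangular load w₀=4 kN/m (0→w₀ over full span):
  M_1 = 3w₀Lx/20 - w₀L²/30 - w₀x³/(6L) = 3·4·12·3/20 - 4·12²/30 - 4·3³/(6·12) = 9/10 kN·m
Load 2 — point force P=-4 kN at a=9 m (b=L-a=3):
  M_2 = Pb²(3a+b)x/L³ - Pab²/L²  [x≤a] = (-4)·3²·(3·9+3)·3/12³ - (-4)·9·3²/12² = 3/8 kN·m
Superposition: M = Σ M_i = 51/40 kN·m ≈ 1.275000 kN·m

M(3) = 51/40 kN·m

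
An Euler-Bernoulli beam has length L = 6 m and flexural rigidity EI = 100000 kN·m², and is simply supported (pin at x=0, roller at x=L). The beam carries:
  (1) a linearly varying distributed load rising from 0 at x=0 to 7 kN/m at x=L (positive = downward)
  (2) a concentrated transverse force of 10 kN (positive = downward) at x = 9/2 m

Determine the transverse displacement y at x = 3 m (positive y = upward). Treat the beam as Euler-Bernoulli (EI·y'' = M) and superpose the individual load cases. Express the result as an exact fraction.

Load 1 — triangular load w₀=7 kN/m (0→w₀ over full span):
  y_1 = -w₀x(7L⁴-10L²x²+3x⁴)/(360LEI) = -7·3·(7·6⁴-10·6²·3²+3·3⁴)/(360·6·100000) = -189/320000 m
Load 2 — point force P=10 kN at a=9/2 m (b=L-a=3/2):
  y_2 = -Pbx(L²-b²-x²)/(6LEI)  [x≤a] = -10·(3/2)·3·(6²-(3/2)²-3²)/(6·6·100000) = -99/320000 m
Superposition: y = Σ y_i = -9/10000 m ≈ -0.000900 m

y(3) = -9/10000 m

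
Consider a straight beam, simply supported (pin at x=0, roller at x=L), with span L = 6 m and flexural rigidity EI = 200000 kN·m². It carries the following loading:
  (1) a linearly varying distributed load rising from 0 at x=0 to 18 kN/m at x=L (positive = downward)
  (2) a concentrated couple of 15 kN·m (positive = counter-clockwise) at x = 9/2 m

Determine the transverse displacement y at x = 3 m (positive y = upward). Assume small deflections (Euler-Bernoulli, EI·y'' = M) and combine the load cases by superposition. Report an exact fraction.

y(3) = -567/640000 m

Load 1 — triangular load w₀=18 kN/m (0→w₀ over full span):
  y_1 = -w₀x(7L⁴-10L²x²+3x⁴)/(360LEI) = -18·3·(7·6⁴-10·6²·3²+3·3⁴)/(360·6·200000) = -243/320000 m
Load 2 — applied couple M₀=15 kN·m at a=9/2 m (b=L-a=3/2):
  y_2 = (M₀x³/(6L)+C₁x)/EI  [x≤a] with C₁=M₀(3b²-L²)/(6L)=-195/16 = (15·3³/(6·6)+(-195/16)·3)/200000 = -81/640000 m
Superposition: y = Σ y_i = -567/640000 m ≈ -0.000886 m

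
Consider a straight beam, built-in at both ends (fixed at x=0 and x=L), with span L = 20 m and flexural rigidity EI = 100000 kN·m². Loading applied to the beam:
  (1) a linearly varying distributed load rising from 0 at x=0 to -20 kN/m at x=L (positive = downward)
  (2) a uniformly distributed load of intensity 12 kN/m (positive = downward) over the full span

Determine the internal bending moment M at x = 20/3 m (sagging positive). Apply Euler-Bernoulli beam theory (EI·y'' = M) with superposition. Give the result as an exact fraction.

M(20/3) = 4000/81 kN·m

Load 1 — triangular load w₀=-20 kN/m (0→w₀ over full span):
  M_1 = 3w₀Lx/20 - w₀L²/30 - w₀x³/(6L) = 3·(-20)·20·(20/3)/20 - (-20)·20²/30 - (-20)·(20/3)³/(6·20) = -6800/81 kN·m
Load 2 — uniform load w=12 kN/m over full span:
  M_2 = wLx/2 - wL²/12 - wx²/2 = 12·20·(20/3)/2 - 12·20²/12 - 12·(20/3)²/2 = 400/3 kN·m
Superposition: M = Σ M_i = 4000/81 kN·m ≈ 49.382716 kN·m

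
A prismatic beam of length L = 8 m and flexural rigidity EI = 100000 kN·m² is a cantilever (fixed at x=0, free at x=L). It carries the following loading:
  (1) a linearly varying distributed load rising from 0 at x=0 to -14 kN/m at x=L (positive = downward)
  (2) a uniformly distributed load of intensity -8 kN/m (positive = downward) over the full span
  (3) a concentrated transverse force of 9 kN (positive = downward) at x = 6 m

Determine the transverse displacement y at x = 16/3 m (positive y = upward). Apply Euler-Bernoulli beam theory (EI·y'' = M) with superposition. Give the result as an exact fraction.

y(16/3) = 529288/11390625 m

Load 1 — triangular load w₀=-14 kN/m (0→w₀ over full span):
  y_1 = (w₀Lx³/12-w₀L²x²/6-w₀x⁵/(120L))/EI = ((-14)·8·(16/3)³/12-(-14)·8²·(16/3)²/6-(-14)·(16/3)⁵/(120·8))/100000 = 329728/11390625 m
Load 2 — uniform load w=-8 kN/m over full span:
  y_2 = -wx²(x²-4Lx+6L²)/(24EI) = -(-8)·(16/3)²·((16/3)²-4·8·(16/3)+6·8²)/(24·100000) = 17408/759375 m
Load 3 — point force P=9 kN at a=6 m (b=L-a=2):
  y_3 = -Px²(3a-x)/(6EI)  [x≤a] = -9·(16/3)²·(3·6-(16/3))/(6·100000) = -152/28125 m
Superposition: y = Σ y_i = 529288/11390625 m ≈ 0.046467 m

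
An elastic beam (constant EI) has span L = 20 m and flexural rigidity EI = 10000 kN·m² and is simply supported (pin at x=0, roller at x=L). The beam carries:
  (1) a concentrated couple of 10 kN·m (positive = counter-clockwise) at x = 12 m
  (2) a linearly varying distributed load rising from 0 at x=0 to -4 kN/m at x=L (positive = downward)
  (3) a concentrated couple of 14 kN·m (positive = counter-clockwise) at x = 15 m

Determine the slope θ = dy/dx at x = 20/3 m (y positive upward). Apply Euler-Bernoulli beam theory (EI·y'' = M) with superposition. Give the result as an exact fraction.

θ(20/3) = 305017/9720000 rad

Load 1 — applied couple M₀=10 kN·m at a=12 m (b=L-a=8):
  θ_1 = (M₀x²/(2L)+C₁)/EI  [x≤a] with C₁=M₀(3b²-L²)/(6L)=-52/3 = (10·(20/3)²/(2·20)+(-52/3))/10000 = -7/11250 rad
Load 2 — triangular load w₀=-4 kN/m (0→w₀ over full span):
  θ_2 = -w₀(7L⁴-30L²x²+15x⁴)/(360LEI) = -(-4)·(7·20⁴-30·20²·(20/3)²+15·(20/3)⁴)/(360·20·10000) = 208/6075 rad
Load 3 — applied couple M₀=14 kN·m at a=15 m (b=L-a=5):
  θ_3 = (M₀x²/(2L)+C₁)/EI  [x≤a] with C₁=M₀(3b²-L²)/(6L)=-455/12 = (14·(20/3)²/(2·20)+(-455/12))/10000 = -161/72000 rad
Superposition: θ = Σ θ_i = 305017/9720000 rad ≈ 0.031380 rad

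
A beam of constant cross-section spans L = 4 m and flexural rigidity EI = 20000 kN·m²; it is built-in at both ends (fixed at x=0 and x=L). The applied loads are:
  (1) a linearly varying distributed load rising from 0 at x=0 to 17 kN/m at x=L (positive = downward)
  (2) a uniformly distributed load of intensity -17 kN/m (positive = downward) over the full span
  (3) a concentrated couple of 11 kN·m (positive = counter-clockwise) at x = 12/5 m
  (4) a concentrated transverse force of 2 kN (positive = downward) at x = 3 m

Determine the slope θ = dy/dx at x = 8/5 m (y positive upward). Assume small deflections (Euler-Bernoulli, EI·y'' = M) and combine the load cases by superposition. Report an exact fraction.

θ(8/5) = 611/12500000 rad

Load 1 — triangular load w₀=17 kN/m (0→w₀ over full span):
  θ_1 = -w₀(2x(L-x)(L-2x)(x+2L)+x²(L-x)²)/(120LEI) = -17·(2·(8/5)·(4-(8/5))·(4-2·(8/5))·((8/5)+2·4)+(8/5)²·(4-(8/5))²)/(120·4·20000) = -51/390625 rad
Load 2 — uniform load w=-17 kN/m over full span:
  θ_2 = -wx(L-x)(L-2x)/(12EI) = -(-17)·(8/5)·(4-(8/5))·(4-2·(8/5))/(12·20000) = 17/78125 rad
Load 3 — applied couple M₀=11 kN·m at a=12/5 m (b=L-a=8/5):
  θ_3 = (R_Ax²/2 - M_Ax)/EI  [x≤a] with R_A=99/25, M_A=88/25 = ((99/25)·(8/5)²/2 - (88/25)·(8/5))/20000 = -11/390625 rad
Load 4 — point force P=2 kN at a=3 m (b=L-a=1):
  θ_4 = -Pb²x(2aL-(3a+b)x)/(2L³EI)  [x≤a] = -2·1²·(8/5)·(2·3·4-(3·3+1)·(8/5))/(2·4³·20000) = -1/100000 rad
Superposition: θ = Σ θ_i = 611/12500000 rad ≈ 0.000049 rad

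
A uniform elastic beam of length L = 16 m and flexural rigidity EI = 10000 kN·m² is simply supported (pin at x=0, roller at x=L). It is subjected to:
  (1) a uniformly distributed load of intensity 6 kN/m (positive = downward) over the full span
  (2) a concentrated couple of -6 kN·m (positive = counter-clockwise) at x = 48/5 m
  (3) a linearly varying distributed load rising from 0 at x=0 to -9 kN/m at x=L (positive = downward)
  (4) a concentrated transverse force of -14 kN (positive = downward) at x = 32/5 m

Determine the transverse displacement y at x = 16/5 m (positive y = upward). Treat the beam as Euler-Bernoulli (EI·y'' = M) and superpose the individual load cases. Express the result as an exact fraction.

y(16/5) = -160064/9765625 m

Load 1 — uniform load w=6 kN/m over full span:
  y_1 = -wx(L³-2Lx²+x³)/(24EI) = -6·(16/5)·(16³-2·16·(16/5)²+(16/5)³)/(24·10000) = -118784/390625 m
Load 2 — applied couple M₀=-6 kN·m at a=48/5 m (b=L-a=32/5):
  y_2 = (M₀x³/(6L)+C₁x)/EI  [x≤a] with C₁=M₀(3b²-L²)/(6L)=208/25 = ((-6)·(16/5)³/(6·16)+(208/25)·(16/5))/10000 = 192/78125 m
Load 3 — triangular load w₀=-9 kN/m (0→w₀ over full span):
  y_3 = -w₀x(7L⁴-10L²x²+3x⁴)/(360LEI) = -(-9)·(16/5)·(7·16⁴-10·16²·(16/5)²+3·(16/5)⁴)/(360·16·10000) = 2113536/9765625 m
Load 4 — point force P=-14 kN at a=32/5 m (b=L-a=48/5):
  y_4 = -Pbx(L²-b²-x²)/(6LEI)  [x≤a] = -(-14)·(48/5)·(16/5)·(16²-(48/5)²-(16/5)²)/(6·16·10000) = 5376/78125 m
Superposition: y = Σ y_i = -160064/9765625 m ≈ -0.016391 m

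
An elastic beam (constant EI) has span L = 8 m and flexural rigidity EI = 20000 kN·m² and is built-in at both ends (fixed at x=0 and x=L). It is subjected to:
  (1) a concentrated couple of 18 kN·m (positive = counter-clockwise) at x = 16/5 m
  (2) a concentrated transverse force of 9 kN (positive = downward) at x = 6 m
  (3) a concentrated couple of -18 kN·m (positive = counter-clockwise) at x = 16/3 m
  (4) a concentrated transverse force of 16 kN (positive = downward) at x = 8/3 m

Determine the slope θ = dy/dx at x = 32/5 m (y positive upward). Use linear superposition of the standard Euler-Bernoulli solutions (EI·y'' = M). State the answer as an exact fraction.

θ(32/5) = 62707/168750000 rad

Load 1 — applied couple M₀=18 kN·m at a=16/5 m (b=L-a=24/5):
  θ_1 = (R_Ax²/2 - M_Ax - M₀(x-a))/EI  [x>a] with R_A=81/25, M_A=54/25 = ((81/25)·(32/5)²/2 - (54/25)·(32/5) - 18·((32/5)-(16/5)))/20000 = -99/390625 rad
Load 2 — point force P=9 kN at a=6 m (b=L-a=2):
  θ_2 = Pa²(L-x)(2bL-(3b+a)(L-x))/(2L³EI)  [x>a] = 9·6²·(8-(32/5))·(2·2·8-(3·2+6)·(8-(32/5)))/(2·8³·20000) = 81/250000 rad
Load 3 — applied couple M₀=-18 kN·m at a=16/3 m (b=L-a=8/3):
  θ_3 = (R_Ax²/2 - M_Ax - M₀(x-a))/EI  [x>a] with R_A=-3, M_A=-6 = ((-3)·(32/5)²/2 - (-6)·(32/5) - (-18)·((32/5)-(16/3)))/20000 = -3/15625 rad
Load 4 — point force P=16 kN at a=8/3 m (b=L-a=16/3):
  θ_4 = Pa²(L-x)(2bL-(3b+a)(L-x))/(2L³EI)  [x>a] = 16·(8/3)²·(8-(32/5))·(2·(16/3)·8-(3·(16/3)+(8/3))·(8-(32/5)))/(2·8³·20000) = 208/421875 rad
Superposition: θ = Σ θ_i = 62707/168750000 rad ≈ 0.000372 rad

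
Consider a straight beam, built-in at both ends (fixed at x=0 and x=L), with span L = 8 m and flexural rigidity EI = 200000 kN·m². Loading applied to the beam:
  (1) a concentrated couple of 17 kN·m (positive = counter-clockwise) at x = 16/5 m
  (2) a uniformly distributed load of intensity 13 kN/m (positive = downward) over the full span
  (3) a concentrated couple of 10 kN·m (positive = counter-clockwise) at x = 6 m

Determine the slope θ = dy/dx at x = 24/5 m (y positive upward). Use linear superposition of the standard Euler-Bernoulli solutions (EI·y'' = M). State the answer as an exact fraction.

θ(24/5) = 8151/62500000 rad

Load 1 — applied couple M₀=17 kN·m at a=16/5 m (b=L-a=24/5):
  θ_1 = (R_Ax²/2 - M_Ax - M₀(x-a))/EI  [x>a] with R_A=153/50, M_A=51/25 = ((153/50)·(24/5)²/2 - (51/25)·(24/5) - 17·((24/5)-(16/5)))/200000 = -17/1953125 rad
Load 2 — uniform load w=13 kN/m over full span:
  θ_2 = -wx(L-x)(L-2x)/(12EI) = -13·(24/5)·(8-(24/5))·(8-2·(24/5))/(12·200000) = 52/390625 rad
Load 3 — applied couple M₀=10 kN·m at a=6 m (b=L-a=2):
  θ_3 = (R_Ax²/2 - M_Ax)/EI  [x≤a] with R_A=45/32, M_A=25/8 = ((45/32)·(24/5)²/2 - (25/8)·(24/5))/200000 = 3/500000 rad
Superposition: θ = Σ θ_i = 8151/62500000 rad ≈ 0.000130 rad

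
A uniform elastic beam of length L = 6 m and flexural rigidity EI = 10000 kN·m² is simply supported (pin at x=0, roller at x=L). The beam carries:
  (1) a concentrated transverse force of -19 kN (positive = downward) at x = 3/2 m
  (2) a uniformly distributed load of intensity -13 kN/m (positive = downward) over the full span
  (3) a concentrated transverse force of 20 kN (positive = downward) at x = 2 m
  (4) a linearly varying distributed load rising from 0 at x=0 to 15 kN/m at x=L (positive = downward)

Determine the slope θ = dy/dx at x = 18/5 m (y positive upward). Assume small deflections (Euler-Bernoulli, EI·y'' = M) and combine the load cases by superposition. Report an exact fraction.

θ(18/5) = -526003/360000000 rad

Load 1 — point force P=-19 kN at a=3/2 m (b=L-a=9/2):
  θ_1 = -Pa(2L²-6Lx+3x²+a²)/(6LEI)  [x>a] = -(-19)·(3/2)·(2·6²-6·6·(18/5)+3·(18/5)²+(3/2)²)/(6·6·10000) = -10431/8000000 rad
Load 2 — uniform load w=-13 kN/m over full span:
  θ_2 = -w(L³-6Lx²+4x³)/(24EI) = -(-13)·(6³-6·6·(18/5)²+4·(18/5)³)/(24·10000) = -4329/1250000 rad
Load 3 — point force P=20 kN at a=2 m (b=L-a=4):
  θ_3 = -Pa(2L²-6Lx+3x²+a²)/(6LEI)  [x>a] = -20·2·(2·6²-6·6·(18/5)+3·(18/5)²+2²)/(6·6·10000) = 46/28125 rad
Load 4 — triangular load w₀=15 kN/m (0→w₀ over full span):
  θ_4 = -w₀(7L⁴-30L²x²+15x⁴)/(360LEI) = -15·(7·6⁴-30·6²·(18/5)²+15·(18/5)⁴)/(360·6·10000) = 261/156250 rad
Superposition: θ = Σ θ_i = -526003/360000000 rad ≈ -0.001461 rad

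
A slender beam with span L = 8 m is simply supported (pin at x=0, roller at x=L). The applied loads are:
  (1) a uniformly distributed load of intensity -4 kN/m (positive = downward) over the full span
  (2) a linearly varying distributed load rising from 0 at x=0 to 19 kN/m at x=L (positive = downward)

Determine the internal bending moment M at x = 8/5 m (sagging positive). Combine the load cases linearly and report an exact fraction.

M(8/5) = 2304/125 kN·m

Load 1 — uniform load w=-4 kN/m over full span:
  M_1 = wx(L-x)/2 = (-4)·(8/5)·(8-(8/5))/2 = -512/25 kN·m
Load 2 — triangular load w₀=19 kN/m (0→w₀ over full span):
  M_2 = w₀Lx/6 - w₀x³/(6L) = 19·8·(8/5)/6 - 19·(8/5)³/(6·8) = 4864/125 kN·m
Superposition: M = Σ M_i = 2304/125 kN·m ≈ 18.432000 kN·m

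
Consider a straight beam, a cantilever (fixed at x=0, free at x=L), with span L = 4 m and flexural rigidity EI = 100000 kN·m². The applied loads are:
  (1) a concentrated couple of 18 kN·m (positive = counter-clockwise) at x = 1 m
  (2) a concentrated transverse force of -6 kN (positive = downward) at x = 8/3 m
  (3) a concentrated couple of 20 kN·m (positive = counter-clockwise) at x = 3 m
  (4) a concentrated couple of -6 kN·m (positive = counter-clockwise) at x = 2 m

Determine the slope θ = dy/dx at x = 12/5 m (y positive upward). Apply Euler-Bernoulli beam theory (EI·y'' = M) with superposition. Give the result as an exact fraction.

Load 1 — applied couple M₀=18 kN·m at a=1 m (b=L-a=3):
  θ_1 = M₀a/EI  [x>a] = 18·1/100000 = 9/50000 rad
Load 2 — point force P=-6 kN at a=8/3 m (b=L-a=4/3):
  θ_2 = -Px(2a-x)/(2EI)  [x≤a] = -(-6)·(12/5)·(2·(8/3)-(12/5))/(2·100000) = 33/156250 rad
Load 3 — applied couple M₀=20 kN·m at a=3 m (b=L-a=1):
  θ_3 = M₀x/EI  [x≤a] = 20·(12/5)/100000 = 3/6250 rad
Load 4 — applied couple M₀=-6 kN·m at a=2 m (b=L-a=2):
  θ_4 = M₀a/EI  [x>a] = (-6)·2/100000 = -3/25000 rad
Superposition: θ = Σ θ_i = 939/1250000 rad ≈ 0.000751 rad

θ(12/5) = 939/1250000 rad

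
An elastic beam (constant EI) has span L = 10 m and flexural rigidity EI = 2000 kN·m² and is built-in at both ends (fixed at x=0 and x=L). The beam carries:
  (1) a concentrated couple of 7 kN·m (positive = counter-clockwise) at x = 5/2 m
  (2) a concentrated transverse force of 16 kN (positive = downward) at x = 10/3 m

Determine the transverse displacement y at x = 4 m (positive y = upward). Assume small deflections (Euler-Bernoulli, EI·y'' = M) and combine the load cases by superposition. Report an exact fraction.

y(4) = -2119/80000 m

Load 1 — applied couple M₀=7 kN·m at a=5/2 m (b=L-a=15/2):
  y_1 = (R_Ax³/6 - M_Ax²/2 - M₀(x-a)²/2)/EI  [x>a] with R_A=63/80, M_A=-21/16 = ((63/80)·4³/6 - (-21/16)·4²/2 - 7·(4-(5/2))²/2)/2000 = 441/80000 m
Load 2 — point force P=16 kN at a=10/3 m (b=L-a=20/3):
  y_2 = -Pa²(L-x)²(3bL-(3b+a)(L-x))/(6L³EI)  [x>a] = -16·(10/3)²·(10-4)²·(3·(20/3)·10-(3·(20/3)+(10/3))·(10-4))/(6·10³·2000) = -4/125 m
Superposition: y = Σ y_i = -2119/80000 m ≈ -0.026488 m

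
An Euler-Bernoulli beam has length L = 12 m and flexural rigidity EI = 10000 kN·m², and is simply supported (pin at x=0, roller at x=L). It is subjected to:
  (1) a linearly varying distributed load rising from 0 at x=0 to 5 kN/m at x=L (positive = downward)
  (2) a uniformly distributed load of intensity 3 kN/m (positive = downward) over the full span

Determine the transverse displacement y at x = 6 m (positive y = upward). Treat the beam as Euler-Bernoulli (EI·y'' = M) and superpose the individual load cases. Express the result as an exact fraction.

y(6) = -297/2000 m

Load 1 — triangular load w₀=5 kN/m (0→w₀ over full span):
  y_1 = -w₀x(7L⁴-10L²x²+3x⁴)/(360LEI) = -5·6·(7·12⁴-10·12²·6²+3·6⁴)/(360·12·10000) = -27/400 m
Load 2 — uniform load w=3 kN/m over full span:
  y_2 = -wx(L³-2Lx²+x³)/(24EI) = -3·6·(12³-2·12·6²+6³)/(24·10000) = -81/1000 m
Superposition: y = Σ y_i = -297/2000 m ≈ -0.148500 m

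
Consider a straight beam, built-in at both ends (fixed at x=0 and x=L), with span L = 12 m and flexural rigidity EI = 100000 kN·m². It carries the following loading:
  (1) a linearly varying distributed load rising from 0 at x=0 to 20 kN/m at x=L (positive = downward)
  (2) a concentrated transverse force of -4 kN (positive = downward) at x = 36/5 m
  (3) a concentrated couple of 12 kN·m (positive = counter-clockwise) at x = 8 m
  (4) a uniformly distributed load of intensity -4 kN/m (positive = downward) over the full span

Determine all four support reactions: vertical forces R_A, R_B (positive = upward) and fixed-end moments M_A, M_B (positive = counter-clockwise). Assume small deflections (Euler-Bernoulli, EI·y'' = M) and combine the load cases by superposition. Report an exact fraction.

Load 1 — triangular load w₀=20 kN/m (0→w₀ over full span):
  R_A = 3w₀L/20 = 3·20·12/20 = 36 kN
  M_A = w₀L²/30 = 20·12²/30 = 96 kN·m
  R_B = 7w₀L/20 = 7·20·12/20 = 84 kN
  M_B = -w₀L²/20 = -20·12²/20 = -144 kN·m
Load 2 — point force P=-4 kN at a=36/5 m (b=L-a=24/5):
  R_A = Pb²(3a+b)/L³ = (-4)·(24/5)²·(3·(36/5)+(24/5))/12³ = -176/125 kN
  M_A = Pab²/L² = (-4)·(36/5)·(24/5)²/12² = -576/125 kN·m
  R_B = Pa²(a+3b)/L³ = (-4)·(36/5)²·((36/5)+3·(24/5))/12³ = -324/125 kN
  M_B = -Pa²b/L² = -(-4)·(36/5)²·(24/5)/12² = 864/125 kN·m
Load 3 — applied couple M₀=12 kN·m at a=8 m (b=L-a=4):
  R_A = 6M₀ab/L³ = 6·12·8·4/12³ = 4/3 kN
  M_A = M₀b(2a-b)/L² = 12·4·(2·8-4)/12² = 4 kN·m
  R_B = -6M₀ab/L³ = -6·12·8·4/12³ = -4/3 kN
  M_B = M₀a(2b-a)/L² = 12·8·(2·4-8)/12² = 0 kN·m
Load 4 — uniform load w=-4 kN/m over full span:
  R_A = wL/2 = (-4)·12/2 = -24 kN
  M_A = wL²/12 = (-4)·12²/12 = -48 kN·m
  R_B = wL/2 = (-4)·12/2 = -24 kN
  M_B = -wL²/12 = -(-4)·12²/12 = 48 kN·m
Superposition: R_A = 4472/375 kN, M_A = 5924/125 kN·m, R_B = 21028/375 kN, M_B = -11136/125 kN·m

R_A = 4472/375 kN, M_A = 5924/125 kN·m, R_B = 21028/375 kN, M_B = -11136/125 kN·m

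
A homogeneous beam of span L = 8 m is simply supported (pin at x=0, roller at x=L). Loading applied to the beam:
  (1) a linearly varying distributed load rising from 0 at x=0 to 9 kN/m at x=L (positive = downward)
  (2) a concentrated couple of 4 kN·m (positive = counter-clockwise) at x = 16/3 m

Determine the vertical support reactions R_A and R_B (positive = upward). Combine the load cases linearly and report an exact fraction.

R_A = 25/2 kN, R_B = 47/2 kN

Load 1 — triangular load w₀=9 kN/m (0→w₀ over full span):
  R_A = w₀L/6 = 9·8/6 = 12 kN
  R_B = w₀L/3 = 9·8/3 = 24 kN
Load 2 — applied couple M₀=4 kN·m at a=16/3 m (b=L-a=8/3):
  R_A = M₀/L = 4/8 = 1/2 kN
  R_B = -M₀/L = -4/8 = -1/2 kN
Superposition: R_A = 25/2 kN, R_B = 47/2 kN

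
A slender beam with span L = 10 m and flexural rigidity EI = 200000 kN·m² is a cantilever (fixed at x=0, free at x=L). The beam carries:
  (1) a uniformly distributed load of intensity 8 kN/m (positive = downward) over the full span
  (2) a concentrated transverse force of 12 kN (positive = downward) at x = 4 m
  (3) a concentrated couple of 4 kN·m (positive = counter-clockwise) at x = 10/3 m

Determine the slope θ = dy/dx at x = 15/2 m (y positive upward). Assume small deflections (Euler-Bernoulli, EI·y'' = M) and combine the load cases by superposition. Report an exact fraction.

θ(15/2) = -8371/1200000 rad

Load 1 — uniform load w=8 kN/m over full span:
  θ_1 = -wx(x²-3Lx+3L²)/(6EI) = -8·(15/2)·((15/2)²-3·10·(15/2)+3·10²)/(6·200000) = -21/3200 rad
Load 2 — point force P=12 kN at a=4 m (b=L-a=6):
  θ_2 = -Pa²/(2EI)  [x>a] = -12·4²/(2·200000) = -3/6250 rad
Load 3 — applied couple M₀=4 kN·m at a=10/3 m (b=L-a=20/3):
  θ_3 = M₀a/EI  [x>a] = 4·(10/3)/200000 = 1/15000 rad
Superposition: θ = Σ θ_i = -8371/1200000 rad ≈ -0.006976 rad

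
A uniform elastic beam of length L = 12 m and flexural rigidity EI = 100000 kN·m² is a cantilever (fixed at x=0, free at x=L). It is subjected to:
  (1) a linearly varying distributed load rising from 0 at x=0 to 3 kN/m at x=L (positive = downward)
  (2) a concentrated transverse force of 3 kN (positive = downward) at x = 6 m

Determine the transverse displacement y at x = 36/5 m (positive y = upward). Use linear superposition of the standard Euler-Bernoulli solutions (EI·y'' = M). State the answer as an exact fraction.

Load 1 — triangular load w₀=3 kN/m (0→w₀ over full span):
  y_1 = (w₀Lx³/12-w₀L²x²/6-w₀x⁵/(120L))/EI = (3·12·(36/5)³/12-3·12²·(36/5)²/6-3·(36/5)⁵/(120·12))/100000 = -1295433/48828125 m
Load 2 — point force P=3 kN at a=6 m (b=L-a=6):
  y_2 = -Pa²(3x-a)/(6EI)  [x>a] = -3·6²·(3·(36/5)-6)/(6·100000) = -351/125000 m
Superposition: y = Σ y_i = -11460339/390625000 m ≈ -0.029338 m

y(36/5) = -11460339/390625000 m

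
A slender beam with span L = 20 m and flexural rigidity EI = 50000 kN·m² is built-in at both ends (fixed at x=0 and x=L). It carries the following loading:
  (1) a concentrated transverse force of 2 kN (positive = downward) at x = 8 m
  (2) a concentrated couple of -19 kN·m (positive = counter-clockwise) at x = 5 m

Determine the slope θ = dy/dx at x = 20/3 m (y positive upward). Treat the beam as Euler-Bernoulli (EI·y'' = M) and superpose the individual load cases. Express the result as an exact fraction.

θ(20/3) = -763/1500000 rad

Load 1 — point force P=2 kN at a=8 m (b=L-a=12):
  θ_1 = -Pb²x(2aL-(3a+b)x)/(2L³EI)  [x≤a] = -2·12²·(20/3)·(2·8·20-(3·8+12)·(20/3))/(2·20³·50000) = -3/15625 rad
Load 2 — applied couple M₀=-19 kN·m at a=5 m (b=L-a=15):
  θ_2 = (R_Ax²/2 - M_Ax - M₀(x-a))/EI  [x>a] with R_A=-171/160, M_A=57/16 = ((-171/160)·(20/3)²/2 - (57/16)·(20/3) - (-19)·((20/3)-5))/50000 = -19/60000 rad
Superposition: θ = Σ θ_i = -763/1500000 rad ≈ -0.000509 rad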